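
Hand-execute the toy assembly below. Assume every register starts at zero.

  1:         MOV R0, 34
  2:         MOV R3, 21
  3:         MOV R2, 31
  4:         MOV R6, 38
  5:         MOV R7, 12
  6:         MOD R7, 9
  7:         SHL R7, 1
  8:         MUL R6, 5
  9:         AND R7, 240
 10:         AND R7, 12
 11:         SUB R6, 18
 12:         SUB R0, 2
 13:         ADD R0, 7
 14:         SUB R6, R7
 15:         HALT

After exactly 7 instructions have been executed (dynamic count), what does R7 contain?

MOV R0, 34 → R0=34
MOV R3, 21 → R3=21
MOV R2, 31 → R2=31
MOV R6, 38 → R6=38
MOV R7, 12 → R7=12
MOD R7, 9 → R7=12%9=3
SHL R7, 1 → R7=3<<1=6
After step 7: R7 = 6.

6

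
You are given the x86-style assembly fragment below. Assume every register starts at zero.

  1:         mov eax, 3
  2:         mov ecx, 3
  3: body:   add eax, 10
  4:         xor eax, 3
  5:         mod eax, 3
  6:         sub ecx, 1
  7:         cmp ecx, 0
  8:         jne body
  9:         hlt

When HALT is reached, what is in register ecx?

0

eax=3
ecx=3
eax=3+10=13
eax=13^3=14
eax=14%3=2
ecx=3-1=2
cmp ecx, 0  (cmp 2,0)
jne body: taken
eax=2+10=12
eax=12^3=15
eax=15%3=0
ecx=2-1=1
cmp ecx, 0  (cmp 1,0)
jne body: taken
eax=0+10=10
eax=10^3=9
eax=9%3=0
ecx=1-1=0
cmp ecx, 0  (cmp 0,0)
jne body: not taken
halt.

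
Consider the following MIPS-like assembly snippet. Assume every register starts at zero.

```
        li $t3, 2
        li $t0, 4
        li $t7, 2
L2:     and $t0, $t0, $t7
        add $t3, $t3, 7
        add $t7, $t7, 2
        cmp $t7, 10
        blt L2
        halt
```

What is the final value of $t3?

30

$t3=2
$t0=4
$t7=2
$t0=4&2=0
$t3=2+7=9
$t7=2+2=4
cmp $t7, 10  (cmp 4,10)
blt L2: taken
$t0=0&4=0
$t3=9+7=16
$t7=4+2=6
cmp $t7, 10  (cmp 6,10)
blt L2: taken
$t0=0&6=0
$t3=16+7=23
$t7=6+2=8
cmp $t7, 10  (cmp 8,10)
blt L2: taken
$t0=0&8=0
$t3=23+7=30
$t7=8+2=10
cmp $t7, 10  (cmp 10,10)
blt L2: not taken
halt.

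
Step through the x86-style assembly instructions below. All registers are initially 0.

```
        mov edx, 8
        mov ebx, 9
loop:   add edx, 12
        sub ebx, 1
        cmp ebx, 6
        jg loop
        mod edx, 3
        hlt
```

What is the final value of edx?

2

mov edx, 8 → edx=8
mov ebx, 9 → ebx=9
add edx, 12 → edx=8+12=20
sub ebx, 1 → ebx=9-1=8
cmp ebx, 6  (cmp 8,6)
jg loop: taken
add edx, 12 → edx=20+12=32
sub ebx, 1 → ebx=8-1=7
cmp ebx, 6  (cmp 7,6)
jg loop: taken
add edx, 12 → edx=32+12=44
sub ebx, 1 → ebx=7-1=6
cmp ebx, 6  (cmp 6,6)
jg loop: not taken
mod edx, 3 → edx=44%3=2
halt.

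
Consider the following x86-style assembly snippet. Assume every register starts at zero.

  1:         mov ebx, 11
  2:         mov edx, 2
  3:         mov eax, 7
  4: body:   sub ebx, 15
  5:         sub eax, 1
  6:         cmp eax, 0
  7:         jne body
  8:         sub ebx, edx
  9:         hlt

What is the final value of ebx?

after mov ebx, 11: ebx=11
after mov edx, 2: edx=2
after mov eax, 7: eax=7
after sub ebx, 15: ebx=11-15=-4
after sub eax, 1: eax=7-1=6
cmp eax, 0  (cmp 6,0)
jne body: taken
after sub ebx, 15: ebx=(-4)-15=-19
after sub eax, 1: eax=6-1=5
cmp eax, 0  (cmp 5,0)
jne body: taken
after sub ebx, 15: ebx=(-19)-15=-34
after sub eax, 1: eax=5-1=4
cmp eax, 0  (cmp 4,0)
jne body: taken
after sub ebx, 15: ebx=(-34)-15=-49
after sub eax, 1: eax=4-1=3
cmp eax, 0  (cmp 3,0)
jne body: taken
after sub ebx, 15: ebx=(-49)-15=-64
after sub eax, 1: eax=3-1=2
cmp eax, 0  (cmp 2,0)
jne body: taken
after sub ebx, 15: ebx=(-64)-15=-79
after sub eax, 1: eax=2-1=1
cmp eax, 0  (cmp 1,0)
jne body: taken
after sub ebx, 15: ebx=(-79)-15=-94
after sub eax, 1: eax=1-1=0
cmp eax, 0  (cmp 0,0)
jne body: not taken
after sub ebx, edx: ebx=(-94)-2=-96
halt.

-96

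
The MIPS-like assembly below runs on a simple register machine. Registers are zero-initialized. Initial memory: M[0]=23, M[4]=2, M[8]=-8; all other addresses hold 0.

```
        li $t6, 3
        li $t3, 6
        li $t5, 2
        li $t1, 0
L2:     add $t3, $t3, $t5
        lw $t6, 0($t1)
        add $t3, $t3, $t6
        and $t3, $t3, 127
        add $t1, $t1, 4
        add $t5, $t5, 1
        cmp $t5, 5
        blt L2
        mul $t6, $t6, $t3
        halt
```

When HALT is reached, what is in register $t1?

12

after li $t6, 3: $t6=3
after li $t3, 6: $t3=6
after li $t5, 2: $t5=2
after li $t1, 0: $t1=0
after add $t3, $t3, $t5: $t3=6+2=8
after lw $t6, 0($t1): $t6=M[0]=23
after add $t3, $t3, $t6: $t3=8+23=31
after and $t3, $t3, 127: $t3=31&127=31
after add $t1, $t1, 4: $t1=0+4=4
after add $t5, $t5, 1: $t5=2+1=3
cmp $t5, 5  (cmp 3,5)
blt L2: taken
after add $t3, $t3, $t5: $t3=31+3=34
after lw $t6, 0($t1): $t6=M[4]=2
after add $t3, $t3, $t6: $t3=34+2=36
after and $t3, $t3, 127: $t3=36&127=36
after add $t1, $t1, 4: $t1=4+4=8
after add $t5, $t5, 1: $t5=3+1=4
cmp $t5, 5  (cmp 4,5)
blt L2: taken
after add $t3, $t3, $t5: $t3=36+4=40
after lw $t6, 0($t1): $t6=M[8]=-8
after add $t3, $t3, $t6: $t3=40+(-8)=32
after and $t3, $t3, 127: $t3=32&127=32
after add $t1, $t1, 4: $t1=8+4=12
after add $t5, $t5, 1: $t5=4+1=5
cmp $t5, 5  (cmp 5,5)
blt L2: not taken
after mul $t6, $t6, $t3: $t6=(-8)*32=-256
halt.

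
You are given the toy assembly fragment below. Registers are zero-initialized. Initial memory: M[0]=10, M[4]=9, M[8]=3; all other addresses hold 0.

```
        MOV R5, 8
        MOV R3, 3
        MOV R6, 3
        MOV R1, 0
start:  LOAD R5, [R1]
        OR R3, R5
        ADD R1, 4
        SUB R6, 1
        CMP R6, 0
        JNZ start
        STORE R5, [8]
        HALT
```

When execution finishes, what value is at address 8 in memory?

after MOV R5, 8: R5=8
after MOV R3, 3: R3=3
after MOV R6, 3: R6=3
after MOV R1, 0: R1=0
after LOAD R5, [R1]: R5=M[0]=10
after OR R3, R5: R3=3|10=11
after ADD R1, 4: R1=0+4=4
after SUB R6, 1: R6=3-1=2
CMP R6, 0  (cmp 2,0)
JNZ start: taken
after LOAD R5, [R1]: R5=M[4]=9
after OR R3, R5: R3=11|9=11
after ADD R1, 4: R1=4+4=8
after SUB R6, 1: R6=2-1=1
CMP R6, 0  (cmp 1,0)
JNZ start: taken
after LOAD R5, [R1]: R5=M[8]=3
after OR R3, R5: R3=11|3=11
after ADD R1, 4: R1=8+4=12
after SUB R6, 1: R6=1-1=0
CMP R6, 0  (cmp 0,0)
JNZ start: not taken
STORE R5, [8] → M[8]=3
halt.

3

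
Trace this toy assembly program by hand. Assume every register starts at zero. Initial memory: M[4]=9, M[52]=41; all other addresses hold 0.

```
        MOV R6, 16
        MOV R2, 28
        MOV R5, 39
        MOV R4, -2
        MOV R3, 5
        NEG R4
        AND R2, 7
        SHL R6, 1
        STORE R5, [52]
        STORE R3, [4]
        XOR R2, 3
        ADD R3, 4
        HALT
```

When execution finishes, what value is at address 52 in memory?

39

after MOV R6, 16: R6=16
after MOV R2, 28: R2=28
after MOV R5, 39: R5=39
after MOV R4, -2: R4=-2
after MOV R3, 5: R3=5
after NEG R4: R4=-(-2)=2
after AND R2, 7: R2=28&7=4
after SHL R6, 1: R6=16<<1=32
STORE R5, [52] → M[52]=39
STORE R3, [4] → M[4]=5
after XOR R2, 3: R2=4^3=7
after ADD R3, 4: R3=5+4=9
halt.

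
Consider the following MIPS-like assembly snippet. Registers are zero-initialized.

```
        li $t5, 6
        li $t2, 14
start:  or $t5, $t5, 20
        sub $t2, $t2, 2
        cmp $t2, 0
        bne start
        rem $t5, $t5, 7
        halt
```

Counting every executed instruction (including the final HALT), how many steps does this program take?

32

$t5=6
$t2=14
$t5=6|20=22
$t2=14-2=12
cmp $t2, 0  (cmp 12,0)
bne start: taken
$t5=22|20=22
$t2=12-2=10
cmp $t2, 0  (cmp 10,0)
bne start: taken
$t5=22|20=22
$t2=10-2=8
cmp $t2, 0  (cmp 8,0)
bne start: taken
$t5=22|20=22
$t2=8-2=6
cmp $t2, 0  (cmp 6,0)
bne start: taken
$t5=22|20=22
$t2=6-2=4
cmp $t2, 0  (cmp 4,0)
bne start: taken
$t5=22|20=22
$t2=4-2=2
cmp $t2, 0  (cmp 2,0)
bne start: taken
$t5=22|20=22
$t2=2-2=0
cmp $t2, 0  (cmp 0,0)
bne start: not taken
$t5=22%7=1
halt.
Total executed instructions: 32.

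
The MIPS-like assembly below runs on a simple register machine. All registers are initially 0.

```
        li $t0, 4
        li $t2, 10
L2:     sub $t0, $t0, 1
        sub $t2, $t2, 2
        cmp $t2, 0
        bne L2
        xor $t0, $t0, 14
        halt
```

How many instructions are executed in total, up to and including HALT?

24

after li $t0, 4: $t0=4
after li $t2, 10: $t2=10
after sub $t0, $t0, 1: $t0=4-1=3
after sub $t2, $t2, 2: $t2=10-2=8
cmp $t2, 0  (cmp 8,0)
bne L2: taken
after sub $t0, $t0, 1: $t0=3-1=2
after sub $t2, $t2, 2: $t2=8-2=6
cmp $t2, 0  (cmp 6,0)
bne L2: taken
after sub $t0, $t0, 1: $t0=2-1=1
after sub $t2, $t2, 2: $t2=6-2=4
cmp $t2, 0  (cmp 4,0)
bne L2: taken
after sub $t0, $t0, 1: $t0=1-1=0
after sub $t2, $t2, 2: $t2=4-2=2
cmp $t2, 0  (cmp 2,0)
bne L2: taken
after sub $t0, $t0, 1: $t0=0-1=-1
after sub $t2, $t2, 2: $t2=2-2=0
cmp $t2, 0  (cmp 0,0)
bne L2: not taken
after xor $t0, $t0, 14: $t0=(-1)^14=-15
halt.
Total executed instructions: 24.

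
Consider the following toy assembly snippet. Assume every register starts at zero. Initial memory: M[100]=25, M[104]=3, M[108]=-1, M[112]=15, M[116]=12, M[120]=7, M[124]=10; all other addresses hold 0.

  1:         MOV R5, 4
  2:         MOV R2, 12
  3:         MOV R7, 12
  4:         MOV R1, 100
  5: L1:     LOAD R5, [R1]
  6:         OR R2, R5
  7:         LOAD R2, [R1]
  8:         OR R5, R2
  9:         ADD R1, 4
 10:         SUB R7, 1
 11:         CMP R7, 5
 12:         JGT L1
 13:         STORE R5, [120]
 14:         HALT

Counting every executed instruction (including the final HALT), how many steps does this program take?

62

R5=4
R2=12
R7=12
R1=100
R5=M[100]=25
R2=12|25=29
R2=M[100]=25
R5=25|25=25
R1=100+4=104
R7=12-1=11
CMP R7, 5  (cmp 11,5)
JGT L1: taken
R5=M[104]=3
R2=25|3=27
R2=M[104]=3
R5=3|3=3
R1=104+4=108
R7=11-1=10
CMP R7, 5  (cmp 10,5)
JGT L1: taken
R5=M[108]=-1
R2=3|(-1)=-1
R2=M[108]=-1
R5=(-1)|(-1)=-1
R1=108+4=112
R7=10-1=9
CMP R7, 5  (cmp 9,5)
JGT L1: taken
R5=M[112]=15
R2=(-1)|15=-1
R2=M[112]=15
R5=15|15=15
R1=112+4=116
R7=9-1=8
CMP R7, 5  (cmp 8,5)
JGT L1: taken
R5=M[116]=12
R2=15|12=15
R2=M[116]=12
R5=12|12=12
R1=116+4=120
R7=8-1=7
CMP R7, 5  (cmp 7,5)
JGT L1: taken
R5=M[120]=7
R2=12|7=15
R2=M[120]=7
R5=7|7=7
R1=120+4=124
R7=7-1=6
CMP R7, 5  (cmp 6,5)
JGT L1: taken
R5=M[124]=10
R2=7|10=15
R2=M[124]=10
R5=10|10=10
R1=124+4=128
R7=6-1=5
CMP R7, 5  (cmp 5,5)
JGT L1: not taken
STORE R5, [120] → M[120]=10
halt.
Total executed instructions: 62.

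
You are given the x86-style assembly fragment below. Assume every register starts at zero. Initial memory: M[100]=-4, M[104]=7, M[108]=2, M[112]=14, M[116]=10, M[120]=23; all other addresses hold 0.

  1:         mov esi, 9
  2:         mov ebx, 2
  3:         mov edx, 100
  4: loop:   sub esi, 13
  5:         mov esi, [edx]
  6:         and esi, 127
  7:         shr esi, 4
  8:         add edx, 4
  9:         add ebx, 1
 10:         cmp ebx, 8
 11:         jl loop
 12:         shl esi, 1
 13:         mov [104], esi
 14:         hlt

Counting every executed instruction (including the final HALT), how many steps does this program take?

54

esi=9
ebx=2
edx=100
esi=9-13=-4
esi=M[100]=-4
esi=(-4)&127=124
esi=124>>4=7
edx=100+4=104
ebx=2+1=3
cmp ebx, 8  (cmp 3,8)
jl loop: taken
esi=7-13=-6
esi=M[104]=7
esi=7&127=7
esi=7>>4=0
edx=104+4=108
ebx=3+1=4
cmp ebx, 8  (cmp 4,8)
jl loop: taken
esi=0-13=-13
esi=M[108]=2
esi=2&127=2
esi=2>>4=0
edx=108+4=112
ebx=4+1=5
cmp ebx, 8  (cmp 5,8)
jl loop: taken
esi=0-13=-13
esi=M[112]=14
esi=14&127=14
esi=14>>4=0
edx=112+4=116
ebx=5+1=6
cmp ebx, 8  (cmp 6,8)
jl loop: taken
esi=0-13=-13
esi=M[116]=10
esi=10&127=10
esi=10>>4=0
edx=116+4=120
ebx=6+1=7
cmp ebx, 8  (cmp 7,8)
jl loop: taken
esi=0-13=-13
esi=M[120]=23
esi=23&127=23
esi=23>>4=1
edx=120+4=124
ebx=7+1=8
cmp ebx, 8  (cmp 8,8)
jl loop: not taken
esi=1<<1=2
mov [104], esi → M[104]=2
halt.
Total executed instructions: 54.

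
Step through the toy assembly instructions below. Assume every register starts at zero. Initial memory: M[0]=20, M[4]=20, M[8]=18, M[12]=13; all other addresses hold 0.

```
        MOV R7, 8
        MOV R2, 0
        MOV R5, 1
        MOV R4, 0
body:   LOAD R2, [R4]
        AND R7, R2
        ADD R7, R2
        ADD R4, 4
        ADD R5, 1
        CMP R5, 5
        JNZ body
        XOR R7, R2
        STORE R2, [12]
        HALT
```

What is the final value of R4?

R7=8
R2=0
R5=1
R4=0
R2=M[0]=20
R7=8&20=0
R7=0+20=20
R4=0+4=4
R5=1+1=2
CMP R5, 5  (cmp 2,5)
JNZ body: taken
R2=M[4]=20
R7=20&20=20
R7=20+20=40
R4=4+4=8
R5=2+1=3
CMP R5, 5  (cmp 3,5)
JNZ body: taken
R2=M[8]=18
R7=40&18=0
R7=0+18=18
R4=8+4=12
R5=3+1=4
CMP R5, 5  (cmp 4,5)
JNZ body: taken
R2=M[12]=13
R7=18&13=0
R7=0+13=13
R4=12+4=16
R5=4+1=5
CMP R5, 5  (cmp 5,5)
JNZ body: not taken
R7=13^13=0
STORE R2, [12] → M[12]=13
halt.

16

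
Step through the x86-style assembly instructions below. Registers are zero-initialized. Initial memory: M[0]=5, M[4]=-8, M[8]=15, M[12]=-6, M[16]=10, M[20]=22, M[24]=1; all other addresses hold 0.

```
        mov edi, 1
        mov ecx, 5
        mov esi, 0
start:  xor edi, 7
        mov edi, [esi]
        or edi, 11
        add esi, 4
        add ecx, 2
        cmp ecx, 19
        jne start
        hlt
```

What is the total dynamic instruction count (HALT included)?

53

mov edi, 1 → edi=1
mov ecx, 5 → ecx=5
mov esi, 0 → esi=0
xor edi, 7 → edi=1^7=6
mov edi, [esi] → edi=M[0]=5
or edi, 11 → edi=5|11=15
add esi, 4 → esi=0+4=4
add ecx, 2 → ecx=5+2=7
cmp ecx, 19  (cmp 7,19)
jne start: taken
xor edi, 7 → edi=15^7=8
mov edi, [esi] → edi=M[4]=-8
or edi, 11 → edi=(-8)|11=-5
add esi, 4 → esi=4+4=8
add ecx, 2 → ecx=7+2=9
cmp ecx, 19  (cmp 9,19)
jne start: taken
xor edi, 7 → edi=(-5)^7=-4
mov edi, [esi] → edi=M[8]=15
or edi, 11 → edi=15|11=15
add esi, 4 → esi=8+4=12
add ecx, 2 → ecx=9+2=11
cmp ecx, 19  (cmp 11,19)
jne start: taken
xor edi, 7 → edi=15^7=8
mov edi, [esi] → edi=M[12]=-6
or edi, 11 → edi=(-6)|11=-5
add esi, 4 → esi=12+4=16
add ecx, 2 → ecx=11+2=13
cmp ecx, 19  (cmp 13,19)
jne start: taken
xor edi, 7 → edi=(-5)^7=-4
mov edi, [esi] → edi=M[16]=10
or edi, 11 → edi=10|11=11
add esi, 4 → esi=16+4=20
add ecx, 2 → ecx=13+2=15
cmp ecx, 19  (cmp 15,19)
jne start: taken
xor edi, 7 → edi=11^7=12
mov edi, [esi] → edi=M[20]=22
or edi, 11 → edi=22|11=31
add esi, 4 → esi=20+4=24
add ecx, 2 → ecx=15+2=17
cmp ecx, 19  (cmp 17,19)
jne start: taken
xor edi, 7 → edi=31^7=24
mov edi, [esi] → edi=M[24]=1
or edi, 11 → edi=1|11=11
add esi, 4 → esi=24+4=28
add ecx, 2 → ecx=17+2=19
cmp ecx, 19  (cmp 19,19)
jne start: not taken
halt.
Total executed instructions: 53.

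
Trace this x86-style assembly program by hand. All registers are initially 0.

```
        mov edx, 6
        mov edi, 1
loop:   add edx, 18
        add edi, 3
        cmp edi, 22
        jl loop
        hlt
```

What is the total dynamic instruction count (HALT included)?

31

after mov edx, 6: edx=6
after mov edi, 1: edi=1
after add edx, 18: edx=6+18=24
after add edi, 3: edi=1+3=4
cmp edi, 22  (cmp 4,22)
jl loop: taken
after add edx, 18: edx=24+18=42
after add edi, 3: edi=4+3=7
cmp edi, 22  (cmp 7,22)
jl loop: taken
after add edx, 18: edx=42+18=60
after add edi, 3: edi=7+3=10
cmp edi, 22  (cmp 10,22)
jl loop: taken
after add edx, 18: edx=60+18=78
after add edi, 3: edi=10+3=13
cmp edi, 22  (cmp 13,22)
jl loop: taken
after add edx, 18: edx=78+18=96
after add edi, 3: edi=13+3=16
cmp edi, 22  (cmp 16,22)
jl loop: taken
after add edx, 18: edx=96+18=114
after add edi, 3: edi=16+3=19
cmp edi, 22  (cmp 19,22)
jl loop: taken
after add edx, 18: edx=114+18=132
after add edi, 3: edi=19+3=22
cmp edi, 22  (cmp 22,22)
jl loop: not taken
halt.
Total executed instructions: 31.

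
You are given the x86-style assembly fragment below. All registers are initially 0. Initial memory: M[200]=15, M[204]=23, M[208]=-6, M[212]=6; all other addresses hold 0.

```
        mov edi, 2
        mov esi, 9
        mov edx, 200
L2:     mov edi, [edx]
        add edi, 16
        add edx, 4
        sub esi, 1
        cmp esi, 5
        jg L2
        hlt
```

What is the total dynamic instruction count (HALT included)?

28

mov edi, 2 → edi=2
mov esi, 9 → esi=9
mov edx, 200 → edx=200
mov edi, [edx] → edi=M[200]=15
add edi, 16 → edi=15+16=31
add edx, 4 → edx=200+4=204
sub esi, 1 → esi=9-1=8
cmp esi, 5  (cmp 8,5)
jg L2: taken
mov edi, [edx] → edi=M[204]=23
add edi, 16 → edi=23+16=39
add edx, 4 → edx=204+4=208
sub esi, 1 → esi=8-1=7
cmp esi, 5  (cmp 7,5)
jg L2: taken
mov edi, [edx] → edi=M[208]=-6
add edi, 16 → edi=(-6)+16=10
add edx, 4 → edx=208+4=212
sub esi, 1 → esi=7-1=6
cmp esi, 5  (cmp 6,5)
jg L2: taken
mov edi, [edx] → edi=M[212]=6
add edi, 16 → edi=6+16=22
add edx, 4 → edx=212+4=216
sub esi, 1 → esi=6-1=5
cmp esi, 5  (cmp 5,5)
jg L2: not taken
halt.
Total executed instructions: 28.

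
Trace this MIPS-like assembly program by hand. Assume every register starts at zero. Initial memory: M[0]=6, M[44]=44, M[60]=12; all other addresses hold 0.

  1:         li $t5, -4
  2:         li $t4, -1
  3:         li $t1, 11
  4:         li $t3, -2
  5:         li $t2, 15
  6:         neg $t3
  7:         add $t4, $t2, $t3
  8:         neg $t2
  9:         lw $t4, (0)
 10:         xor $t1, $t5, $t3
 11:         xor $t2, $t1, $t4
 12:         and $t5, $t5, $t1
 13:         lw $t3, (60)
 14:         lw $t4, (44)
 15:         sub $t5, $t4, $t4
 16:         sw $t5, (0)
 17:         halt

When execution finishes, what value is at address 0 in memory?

li $t5, -4 → $t5=-4
li $t4, -1 → $t4=-1
li $t1, 11 → $t1=11
li $t3, -2 → $t3=-2
li $t2, 15 → $t2=15
neg $t3 → $t3=-(-2)=2
add $t4, $t2, $t3 → $t4=15+2=17
neg $t2 → $t2=-(15)=-15
lw $t4, (0) → $t4=M[0]=6
xor $t1, $t5, $t3 → $t1=(-4)^2=-2
xor $t2, $t1, $t4 → $t2=(-2)^6=-8
and $t5, $t5, $t1 → $t5=(-4)&(-2)=-4
lw $t3, (60) → $t3=M[60]=12
lw $t4, (44) → $t4=M[44]=44
sub $t5, $t4, $t4 → $t5=44-44=0
sw $t5, (0) → M[0]=0
halt.

0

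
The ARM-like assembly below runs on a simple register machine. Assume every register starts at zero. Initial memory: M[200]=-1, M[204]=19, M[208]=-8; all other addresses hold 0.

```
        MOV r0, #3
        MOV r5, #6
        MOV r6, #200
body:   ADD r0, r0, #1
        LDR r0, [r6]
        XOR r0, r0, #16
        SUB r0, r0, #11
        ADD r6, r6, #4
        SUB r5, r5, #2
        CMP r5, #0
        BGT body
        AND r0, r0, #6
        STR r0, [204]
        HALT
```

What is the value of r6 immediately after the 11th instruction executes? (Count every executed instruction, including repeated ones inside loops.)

204

after MOV r0, #3: r0=3
after MOV r5, #6: r5=6
after MOV r6, #200: r6=200
after ADD r0, r0, #1: r0=3+1=4
after LDR r0, [r6]: r0=M[200]=-1
after XOR r0, r0, #16: r0=(-1)^16=-17
after SUB r0, r0, #11: r0=(-17)-11=-28
after ADD r6, r6, #4: r6=200+4=204
after SUB r5, r5, #2: r5=6-2=4
CMP r5, #0  (cmp 4,0)
BGT body: taken
After step 11: r6 = 204.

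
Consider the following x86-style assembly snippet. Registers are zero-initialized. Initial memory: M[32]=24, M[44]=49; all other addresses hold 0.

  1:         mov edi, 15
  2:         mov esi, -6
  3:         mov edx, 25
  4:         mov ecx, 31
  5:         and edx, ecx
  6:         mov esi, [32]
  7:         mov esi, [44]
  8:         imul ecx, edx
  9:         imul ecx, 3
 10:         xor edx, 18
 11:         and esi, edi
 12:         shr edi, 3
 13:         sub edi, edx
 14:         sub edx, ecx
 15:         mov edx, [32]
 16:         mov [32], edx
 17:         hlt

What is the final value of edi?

-10

after mov edi, 15: edi=15
after mov esi, -6: esi=-6
after mov edx, 25: edx=25
after mov ecx, 31: ecx=31
after and edx, ecx: edx=25&31=25
after mov esi, [32]: esi=M[32]=24
after mov esi, [44]: esi=M[44]=49
after imul ecx, edx: ecx=31*25=775
after imul ecx, 3: ecx=775*3=2325
after xor edx, 18: edx=25^18=11
after and esi, edi: esi=49&15=1
after shr edi, 3: edi=15>>3=1
after sub edi, edx: edi=1-11=-10
after sub edx, ecx: edx=11-2325=-2314
after mov edx, [32]: edx=M[32]=24
mov [32], edx → M[32]=24
halt.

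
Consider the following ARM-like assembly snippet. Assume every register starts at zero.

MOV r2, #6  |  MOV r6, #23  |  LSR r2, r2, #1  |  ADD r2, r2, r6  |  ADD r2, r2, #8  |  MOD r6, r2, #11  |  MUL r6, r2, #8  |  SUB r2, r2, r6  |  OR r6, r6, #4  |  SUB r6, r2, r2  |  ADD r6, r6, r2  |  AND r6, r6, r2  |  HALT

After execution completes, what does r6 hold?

-238

MOV r2, #6 → r2=6
MOV r6, #23 → r6=23
LSR r2, r2, #1 → r2=6>>1=3
ADD r2, r2, r6 → r2=3+23=26
ADD r2, r2, #8 → r2=26+8=34
MOD r6, r2, #11 → r6=34%11=1
MUL r6, r2, #8 → r6=34*8=272
SUB r2, r2, r6 → r2=34-272=-238
OR r6, r6, #4 → r6=272|4=276
SUB r6, r2, r2 → r6=(-238)-(-238)=0
ADD r6, r6, r2 → r6=0+(-238)=-238
AND r6, r6, r2 → r6=(-238)&(-238)=-238
halt.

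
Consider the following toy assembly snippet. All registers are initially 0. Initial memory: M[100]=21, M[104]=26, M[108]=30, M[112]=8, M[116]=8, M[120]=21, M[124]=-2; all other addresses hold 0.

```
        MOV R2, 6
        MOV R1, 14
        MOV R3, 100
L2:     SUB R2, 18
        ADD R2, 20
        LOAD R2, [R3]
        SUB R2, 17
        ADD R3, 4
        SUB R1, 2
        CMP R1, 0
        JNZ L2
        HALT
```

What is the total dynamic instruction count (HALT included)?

after MOV R2, 6: R2=6
after MOV R1, 14: R1=14
after MOV R3, 100: R3=100
after SUB R2, 18: R2=6-18=-12
after ADD R2, 20: R2=(-12)+20=8
after LOAD R2, [R3]: R2=M[100]=21
after SUB R2, 17: R2=21-17=4
after ADD R3, 4: R3=100+4=104
after SUB R1, 2: R1=14-2=12
CMP R1, 0  (cmp 12,0)
JNZ L2: taken
after SUB R2, 18: R2=4-18=-14
after ADD R2, 20: R2=(-14)+20=6
after LOAD R2, [R3]: R2=M[104]=26
after SUB R2, 17: R2=26-17=9
after ADD R3, 4: R3=104+4=108
after SUB R1, 2: R1=12-2=10
CMP R1, 0  (cmp 10,0)
JNZ L2: taken
after SUB R2, 18: R2=9-18=-9
after ADD R2, 20: R2=(-9)+20=11
after LOAD R2, [R3]: R2=M[108]=30
after SUB R2, 17: R2=30-17=13
after ADD R3, 4: R3=108+4=112
after SUB R1, 2: R1=10-2=8
CMP R1, 0  (cmp 8,0)
JNZ L2: taken
after SUB R2, 18: R2=13-18=-5
after ADD R2, 20: R2=(-5)+20=15
after LOAD R2, [R3]: R2=M[112]=8
after SUB R2, 17: R2=8-17=-9
after ADD R3, 4: R3=112+4=116
after SUB R1, 2: R1=8-2=6
CMP R1, 0  (cmp 6,0)
JNZ L2: taken
after SUB R2, 18: R2=(-9)-18=-27
after ADD R2, 20: R2=(-27)+20=-7
after LOAD R2, [R3]: R2=M[116]=8
after SUB R2, 17: R2=8-17=-9
after ADD R3, 4: R3=116+4=120
after SUB R1, 2: R1=6-2=4
CMP R1, 0  (cmp 4,0)
JNZ L2: taken
after SUB R2, 18: R2=(-9)-18=-27
after ADD R2, 20: R2=(-27)+20=-7
after LOAD R2, [R3]: R2=M[120]=21
after SUB R2, 17: R2=21-17=4
after ADD R3, 4: R3=120+4=124
after SUB R1, 2: R1=4-2=2
CMP R1, 0  (cmp 2,0)
JNZ L2: taken
after SUB R2, 18: R2=4-18=-14
after ADD R2, 20: R2=(-14)+20=6
after LOAD R2, [R3]: R2=M[124]=-2
after SUB R2, 17: R2=(-2)-17=-19
after ADD R3, 4: R3=124+4=128
after SUB R1, 2: R1=2-2=0
CMP R1, 0  (cmp 0,0)
JNZ L2: not taken
halt.
Total executed instructions: 60.

60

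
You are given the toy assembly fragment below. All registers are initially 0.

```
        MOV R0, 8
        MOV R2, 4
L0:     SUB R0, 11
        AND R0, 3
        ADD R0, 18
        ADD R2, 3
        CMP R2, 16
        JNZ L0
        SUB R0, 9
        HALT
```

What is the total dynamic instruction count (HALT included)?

MOV R0, 8 → R0=8
MOV R2, 4 → R2=4
SUB R0, 11 → R0=8-11=-3
AND R0, 3 → R0=(-3)&3=1
ADD R0, 18 → R0=1+18=19
ADD R2, 3 → R2=4+3=7
CMP R2, 16  (cmp 7,16)
JNZ L0: taken
SUB R0, 11 → R0=19-11=8
AND R0, 3 → R0=8&3=0
ADD R0, 18 → R0=0+18=18
ADD R2, 3 → R2=7+3=10
CMP R2, 16  (cmp 10,16)
JNZ L0: taken
SUB R0, 11 → R0=18-11=7
AND R0, 3 → R0=7&3=3
ADD R0, 18 → R0=3+18=21
ADD R2, 3 → R2=10+3=13
CMP R2, 16  (cmp 13,16)
JNZ L0: taken
SUB R0, 11 → R0=21-11=10
AND R0, 3 → R0=10&3=2
ADD R0, 18 → R0=2+18=20
ADD R2, 3 → R2=13+3=16
CMP R2, 16  (cmp 16,16)
JNZ L0: not taken
SUB R0, 9 → R0=20-9=11
halt.
Total executed instructions: 28.

28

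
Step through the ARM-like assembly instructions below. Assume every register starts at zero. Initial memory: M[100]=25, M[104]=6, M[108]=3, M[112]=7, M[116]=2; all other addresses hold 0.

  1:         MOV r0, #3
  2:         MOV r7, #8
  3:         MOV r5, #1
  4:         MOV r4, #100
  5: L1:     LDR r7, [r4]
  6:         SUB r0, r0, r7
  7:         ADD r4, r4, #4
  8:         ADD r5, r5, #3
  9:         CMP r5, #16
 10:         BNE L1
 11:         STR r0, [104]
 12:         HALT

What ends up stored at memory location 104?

r0=3
r7=8
r5=1
r4=100
r7=M[100]=25
r0=3-25=-22
r4=100+4=104
r5=1+3=4
CMP r5, #16  (cmp 4,16)
BNE L1: taken
r7=M[104]=6
r0=(-22)-6=-28
r4=104+4=108
r5=4+3=7
CMP r5, #16  (cmp 7,16)
BNE L1: taken
r7=M[108]=3
r0=(-28)-3=-31
r4=108+4=112
r5=7+3=10
CMP r5, #16  (cmp 10,16)
BNE L1: taken
r7=M[112]=7
r0=(-31)-7=-38
r4=112+4=116
r5=10+3=13
CMP r5, #16  (cmp 13,16)
BNE L1: taken
r7=M[116]=2
r0=(-38)-2=-40
r4=116+4=120
r5=13+3=16
CMP r5, #16  (cmp 16,16)
BNE L1: not taken
STR r0, [104] → M[104]=-40
halt.

-40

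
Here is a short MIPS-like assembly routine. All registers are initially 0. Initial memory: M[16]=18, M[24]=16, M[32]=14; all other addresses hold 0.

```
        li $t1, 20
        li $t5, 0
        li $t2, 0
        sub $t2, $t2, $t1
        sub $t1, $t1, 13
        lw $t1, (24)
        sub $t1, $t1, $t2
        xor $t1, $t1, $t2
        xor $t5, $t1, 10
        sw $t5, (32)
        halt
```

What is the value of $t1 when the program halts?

after li $t1, 20: $t1=20
after li $t5, 0: $t5=0
after li $t2, 0: $t2=0
after sub $t2, $t2, $t1: $t2=0-20=-20
after sub $t1, $t1, 13: $t1=20-13=7
after lw $t1, (24): $t1=M[24]=16
after sub $t1, $t1, $t2: $t1=16-(-20)=36
after xor $t1, $t1, $t2: $t1=36^(-20)=-56
after xor $t5, $t1, 10: $t5=(-56)^10=-62
sw $t5, (32) → M[32]=-62
halt.

-56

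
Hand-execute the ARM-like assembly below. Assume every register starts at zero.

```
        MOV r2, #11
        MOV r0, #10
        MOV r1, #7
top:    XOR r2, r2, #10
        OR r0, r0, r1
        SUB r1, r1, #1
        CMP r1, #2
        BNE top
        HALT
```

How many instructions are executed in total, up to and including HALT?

after MOV r2, #11: r2=11
after MOV r0, #10: r0=10
after MOV r1, #7: r1=7
after XOR r2, r2, #10: r2=11^10=1
after OR r0, r0, r1: r0=10|7=15
after SUB r1, r1, #1: r1=7-1=6
CMP r1, #2  (cmp 6,2)
BNE top: taken
after XOR r2, r2, #10: r2=1^10=11
after OR r0, r0, r1: r0=15|6=15
after SUB r1, r1, #1: r1=6-1=5
CMP r1, #2  (cmp 5,2)
BNE top: taken
after XOR r2, r2, #10: r2=11^10=1
after OR r0, r0, r1: r0=15|5=15
after SUB r1, r1, #1: r1=5-1=4
CMP r1, #2  (cmp 4,2)
BNE top: taken
after XOR r2, r2, #10: r2=1^10=11
after OR r0, r0, r1: r0=15|4=15
after SUB r1, r1, #1: r1=4-1=3
CMP r1, #2  (cmp 3,2)
BNE top: taken
after XOR r2, r2, #10: r2=11^10=1
after OR r0, r0, r1: r0=15|3=15
after SUB r1, r1, #1: r1=3-1=2
CMP r1, #2  (cmp 2,2)
BNE top: not taken
halt.
Total executed instructions: 29.

29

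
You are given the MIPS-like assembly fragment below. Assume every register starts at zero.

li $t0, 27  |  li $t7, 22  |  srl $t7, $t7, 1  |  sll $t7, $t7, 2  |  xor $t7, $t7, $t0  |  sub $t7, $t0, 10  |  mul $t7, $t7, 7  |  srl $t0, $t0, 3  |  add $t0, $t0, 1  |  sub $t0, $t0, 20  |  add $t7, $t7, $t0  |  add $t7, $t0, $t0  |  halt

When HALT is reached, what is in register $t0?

-16

li $t0, 27 → $t0=27
li $t7, 22 → $t7=22
srl $t7, $t7, 1 → $t7=22>>1=11
sll $t7, $t7, 2 → $t7=11<<2=44
xor $t7, $t7, $t0 → $t7=44^27=55
sub $t7, $t0, 10 → $t7=27-10=17
mul $t7, $t7, 7 → $t7=17*7=119
srl $t0, $t0, 3 → $t0=27>>3=3
add $t0, $t0, 1 → $t0=3+1=4
sub $t0, $t0, 20 → $t0=4-20=-16
add $t7, $t7, $t0 → $t7=119+(-16)=103
add $t7, $t0, $t0 → $t7=(-16)+(-16)=-32
halt.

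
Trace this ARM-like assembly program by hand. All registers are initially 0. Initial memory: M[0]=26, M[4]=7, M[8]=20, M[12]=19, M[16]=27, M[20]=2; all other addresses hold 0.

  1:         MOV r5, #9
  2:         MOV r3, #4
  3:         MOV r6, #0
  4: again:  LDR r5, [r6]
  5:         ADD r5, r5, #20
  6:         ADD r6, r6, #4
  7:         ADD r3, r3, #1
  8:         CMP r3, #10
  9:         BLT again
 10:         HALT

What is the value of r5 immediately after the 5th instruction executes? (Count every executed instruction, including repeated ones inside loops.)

46

MOV r5, #9 → r5=9
MOV r3, #4 → r3=4
MOV r6, #0 → r6=0
LDR r5, [r6] → r5=M[0]=26
ADD r5, r5, #20 → r5=26+20=46
After step 5: r5 = 46.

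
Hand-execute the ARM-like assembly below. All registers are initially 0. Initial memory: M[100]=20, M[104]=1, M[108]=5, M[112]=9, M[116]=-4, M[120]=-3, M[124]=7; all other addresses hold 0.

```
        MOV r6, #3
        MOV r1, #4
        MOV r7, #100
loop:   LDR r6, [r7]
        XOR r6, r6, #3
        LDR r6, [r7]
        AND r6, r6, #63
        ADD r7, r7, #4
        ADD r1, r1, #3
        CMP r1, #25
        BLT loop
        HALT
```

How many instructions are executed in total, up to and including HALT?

60

after MOV r6, #3: r6=3
after MOV r1, #4: r1=4
after MOV r7, #100: r7=100
after LDR r6, [r7]: r6=M[100]=20
after XOR r6, r6, #3: r6=20^3=23
after LDR r6, [r7]: r6=M[100]=20
after AND r6, r6, #63: r6=20&63=20
after ADD r7, r7, #4: r7=100+4=104
after ADD r1, r1, #3: r1=4+3=7
CMP r1, #25  (cmp 7,25)
BLT loop: taken
after LDR r6, [r7]: r6=M[104]=1
after XOR r6, r6, #3: r6=1^3=2
after LDR r6, [r7]: r6=M[104]=1
after AND r6, r6, #63: r6=1&63=1
after ADD r7, r7, #4: r7=104+4=108
after ADD r1, r1, #3: r1=7+3=10
CMP r1, #25  (cmp 10,25)
BLT loop: taken
after LDR r6, [r7]: r6=M[108]=5
after XOR r6, r6, #3: r6=5^3=6
after LDR r6, [r7]: r6=M[108]=5
after AND r6, r6, #63: r6=5&63=5
after ADD r7, r7, #4: r7=108+4=112
after ADD r1, r1, #3: r1=10+3=13
CMP r1, #25  (cmp 13,25)
BLT loop: taken
after LDR r6, [r7]: r6=M[112]=9
after XOR r6, r6, #3: r6=9^3=10
after LDR r6, [r7]: r6=M[112]=9
after AND r6, r6, #63: r6=9&63=9
after ADD r7, r7, #4: r7=112+4=116
after ADD r1, r1, #3: r1=13+3=16
CMP r1, #25  (cmp 16,25)
BLT loop: taken
after LDR r6, [r7]: r6=M[116]=-4
after XOR r6, r6, #3: r6=(-4)^3=-1
after LDR r6, [r7]: r6=M[116]=-4
after AND r6, r6, #63: r6=(-4)&63=60
after ADD r7, r7, #4: r7=116+4=120
after ADD r1, r1, #3: r1=16+3=19
CMP r1, #25  (cmp 19,25)
BLT loop: taken
after LDR r6, [r7]: r6=M[120]=-3
after XOR r6, r6, #3: r6=(-3)^3=-2
after LDR r6, [r7]: r6=M[120]=-3
after AND r6, r6, #63: r6=(-3)&63=61
after ADD r7, r7, #4: r7=120+4=124
after ADD r1, r1, #3: r1=19+3=22
CMP r1, #25  (cmp 22,25)
BLT loop: taken
after LDR r6, [r7]: r6=M[124]=7
after XOR r6, r6, #3: r6=7^3=4
after LDR r6, [r7]: r6=M[124]=7
after AND r6, r6, #63: r6=7&63=7
after ADD r7, r7, #4: r7=124+4=128
after ADD r1, r1, #3: r1=22+3=25
CMP r1, #25  (cmp 25,25)
BLT loop: not taken
halt.
Total executed instructions: 60.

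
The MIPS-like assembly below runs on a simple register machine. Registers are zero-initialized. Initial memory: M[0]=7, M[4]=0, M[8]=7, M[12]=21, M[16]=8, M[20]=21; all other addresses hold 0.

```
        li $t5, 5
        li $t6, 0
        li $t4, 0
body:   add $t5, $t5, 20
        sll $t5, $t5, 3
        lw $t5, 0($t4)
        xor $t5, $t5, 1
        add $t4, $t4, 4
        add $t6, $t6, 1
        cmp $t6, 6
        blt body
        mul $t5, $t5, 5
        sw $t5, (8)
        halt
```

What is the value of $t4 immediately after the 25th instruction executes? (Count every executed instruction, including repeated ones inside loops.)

12

li $t5, 5 → $t5=5
li $t6, 0 → $t6=0
li $t4, 0 → $t4=0
add $t5, $t5, 20 → $t5=5+20=25
sll $t5, $t5, 3 → $t5=25<<3=200
lw $t5, 0($t4) → $t5=M[0]=7
xor $t5, $t5, 1 → $t5=7^1=6
add $t4, $t4, 4 → $t4=0+4=4
add $t6, $t6, 1 → $t6=0+1=1
cmp $t6, 6  (cmp 1,6)
blt body: taken
add $t5, $t5, 20 → $t5=6+20=26
sll $t5, $t5, 3 → $t5=26<<3=208
lw $t5, 0($t4) → $t5=M[4]=0
xor $t5, $t5, 1 → $t5=0^1=1
add $t4, $t4, 4 → $t4=4+4=8
add $t6, $t6, 1 → $t6=1+1=2
cmp $t6, 6  (cmp 2,6)
blt body: taken
add $t5, $t5, 20 → $t5=1+20=21
sll $t5, $t5, 3 → $t5=21<<3=168
lw $t5, 0($t4) → $t5=M[8]=7
xor $t5, $t5, 1 → $t5=7^1=6
add $t4, $t4, 4 → $t4=8+4=12
add $t6, $t6, 1 → $t6=2+1=3
After step 25: $t4 = 12.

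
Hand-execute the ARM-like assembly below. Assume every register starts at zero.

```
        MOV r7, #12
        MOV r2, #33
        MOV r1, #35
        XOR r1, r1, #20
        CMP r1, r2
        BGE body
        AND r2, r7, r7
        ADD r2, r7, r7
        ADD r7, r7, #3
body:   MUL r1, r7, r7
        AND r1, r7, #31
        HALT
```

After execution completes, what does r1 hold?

MOV r7, #12 → r7=12
MOV r2, #33 → r2=33
MOV r1, #35 → r1=35
XOR r1, r1, #20 → r1=35^20=55
CMP r1, r2  (cmp 55,33)
BGE body: taken
MUL r1, r7, r7 → r1=12*12=144
AND r1, r7, #31 → r1=12&31=12
halt.

12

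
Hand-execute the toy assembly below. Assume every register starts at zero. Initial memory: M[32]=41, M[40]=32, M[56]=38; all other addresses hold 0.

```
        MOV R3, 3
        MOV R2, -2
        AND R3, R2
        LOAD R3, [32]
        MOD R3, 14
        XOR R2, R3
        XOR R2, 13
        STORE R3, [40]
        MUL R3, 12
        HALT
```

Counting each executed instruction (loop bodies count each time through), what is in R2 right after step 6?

-13

after MOV R3, 3: R3=3
after MOV R2, -2: R2=-2
after AND R3, R2: R3=3&(-2)=2
after LOAD R3, [32]: R3=M[32]=41
after MOD R3, 14: R3=41%14=13
after XOR R2, R3: R2=(-2)^13=-13
After step 6: R2 = -13.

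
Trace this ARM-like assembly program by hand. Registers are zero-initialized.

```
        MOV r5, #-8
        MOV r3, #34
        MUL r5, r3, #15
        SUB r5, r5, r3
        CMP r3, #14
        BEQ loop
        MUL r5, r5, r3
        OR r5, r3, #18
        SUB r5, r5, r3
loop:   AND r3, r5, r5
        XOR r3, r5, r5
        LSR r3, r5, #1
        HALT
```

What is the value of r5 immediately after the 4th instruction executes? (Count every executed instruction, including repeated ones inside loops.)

MOV r5, #-8 → r5=-8
MOV r3, #34 → r3=34
MUL r5, r3, #15 → r5=34*15=510
SUB r5, r5, r3 → r5=510-34=476
After step 4: r5 = 476.

476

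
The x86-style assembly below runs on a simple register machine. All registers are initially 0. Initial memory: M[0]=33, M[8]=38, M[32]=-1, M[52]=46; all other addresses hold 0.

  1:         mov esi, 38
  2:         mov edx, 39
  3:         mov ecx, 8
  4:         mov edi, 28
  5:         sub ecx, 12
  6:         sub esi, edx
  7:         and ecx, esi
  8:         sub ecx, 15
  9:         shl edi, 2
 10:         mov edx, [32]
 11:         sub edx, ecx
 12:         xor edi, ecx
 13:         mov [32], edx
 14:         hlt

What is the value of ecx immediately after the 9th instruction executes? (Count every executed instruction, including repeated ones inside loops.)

-19

mov esi, 38 → esi=38
mov edx, 39 → edx=39
mov ecx, 8 → ecx=8
mov edi, 28 → edi=28
sub ecx, 12 → ecx=8-12=-4
sub esi, edx → esi=38-39=-1
and ecx, esi → ecx=(-4)&(-1)=-4
sub ecx, 15 → ecx=(-4)-15=-19
shl edi, 2 → edi=28<<2=112
After step 9: ecx = -19.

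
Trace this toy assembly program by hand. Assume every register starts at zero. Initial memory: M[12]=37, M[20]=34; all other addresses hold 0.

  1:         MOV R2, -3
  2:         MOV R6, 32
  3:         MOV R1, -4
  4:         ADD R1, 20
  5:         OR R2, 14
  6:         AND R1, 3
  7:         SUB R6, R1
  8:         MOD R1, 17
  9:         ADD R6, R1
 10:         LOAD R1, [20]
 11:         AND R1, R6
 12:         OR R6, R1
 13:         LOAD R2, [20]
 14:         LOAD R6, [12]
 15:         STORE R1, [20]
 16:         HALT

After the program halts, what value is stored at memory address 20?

MOV R2, -3 → R2=-3
MOV R6, 32 → R6=32
MOV R1, -4 → R1=-4
ADD R1, 20 → R1=(-4)+20=16
OR R2, 14 → R2=(-3)|14=-1
AND R1, 3 → R1=16&3=0
SUB R6, R1 → R6=32-0=32
MOD R1, 17 → R1=0%17=0
ADD R6, R1 → R6=32+0=32
LOAD R1, [20] → R1=M[20]=34
AND R1, R6 → R1=34&32=32
OR R6, R1 → R6=32|32=32
LOAD R2, [20] → R2=M[20]=34
LOAD R6, [12] → R6=M[12]=37
STORE R1, [20] → M[20]=32
halt.

32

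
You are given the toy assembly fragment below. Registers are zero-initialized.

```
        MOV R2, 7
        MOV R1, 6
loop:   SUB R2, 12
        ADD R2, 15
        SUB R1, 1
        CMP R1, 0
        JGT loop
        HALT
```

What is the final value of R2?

25

R2=7
R1=6
R2=7-12=-5
R2=(-5)+15=10
R1=6-1=5
CMP R1, 0  (cmp 5,0)
JGT loop: taken
R2=10-12=-2
R2=(-2)+15=13
R1=5-1=4
CMP R1, 0  (cmp 4,0)
JGT loop: taken
R2=13-12=1
R2=1+15=16
R1=4-1=3
CMP R1, 0  (cmp 3,0)
JGT loop: taken
R2=16-12=4
R2=4+15=19
R1=3-1=2
CMP R1, 0  (cmp 2,0)
JGT loop: taken
R2=19-12=7
R2=7+15=22
R1=2-1=1
CMP R1, 0  (cmp 1,0)
JGT loop: taken
R2=22-12=10
R2=10+15=25
R1=1-1=0
CMP R1, 0  (cmp 0,0)
JGT loop: not taken
halt.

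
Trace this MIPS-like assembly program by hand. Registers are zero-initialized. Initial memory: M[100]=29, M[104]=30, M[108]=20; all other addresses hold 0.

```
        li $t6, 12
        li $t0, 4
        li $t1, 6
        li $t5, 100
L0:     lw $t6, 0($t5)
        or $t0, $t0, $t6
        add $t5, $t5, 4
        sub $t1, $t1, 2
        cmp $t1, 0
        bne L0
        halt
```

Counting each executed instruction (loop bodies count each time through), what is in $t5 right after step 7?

104

after li $t6, 12: $t6=12
after li $t0, 4: $t0=4
after li $t1, 6: $t1=6
after li $t5, 100: $t5=100
after lw $t6, 0($t5): $t6=M[100]=29
after or $t0, $t0, $t6: $t0=4|29=29
after add $t5, $t5, 4: $t5=100+4=104
After step 7: $t5 = 104.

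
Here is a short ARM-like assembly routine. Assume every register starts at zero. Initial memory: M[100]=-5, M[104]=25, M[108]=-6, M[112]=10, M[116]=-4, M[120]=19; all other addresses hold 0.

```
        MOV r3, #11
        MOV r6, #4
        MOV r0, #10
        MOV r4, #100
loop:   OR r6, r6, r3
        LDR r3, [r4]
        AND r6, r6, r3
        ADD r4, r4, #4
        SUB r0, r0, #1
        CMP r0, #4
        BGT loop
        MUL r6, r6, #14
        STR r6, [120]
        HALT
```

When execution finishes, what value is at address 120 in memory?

MOV r3, #11 → r3=11
MOV r6, #4 → r6=4
MOV r0, #10 → r0=10
MOV r4, #100 → r4=100
OR r6, r6, r3 → r6=4|11=15
LDR r3, [r4] → r3=M[100]=-5
AND r6, r6, r3 → r6=15&(-5)=11
ADD r4, r4, #4 → r4=100+4=104
SUB r0, r0, #1 → r0=10-1=9
CMP r0, #4  (cmp 9,4)
BGT loop: taken
OR r6, r6, r3 → r6=11|(-5)=-5
LDR r3, [r4] → r3=M[104]=25
AND r6, r6, r3 → r6=(-5)&25=25
ADD r4, r4, #4 → r4=104+4=108
SUB r0, r0, #1 → r0=9-1=8
CMP r0, #4  (cmp 8,4)
BGT loop: taken
OR r6, r6, r3 → r6=25|25=25
LDR r3, [r4] → r3=M[108]=-6
AND r6, r6, r3 → r6=25&(-6)=24
ADD r4, r4, #4 → r4=108+4=112
SUB r0, r0, #1 → r0=8-1=7
CMP r0, #4  (cmp 7,4)
BGT loop: taken
OR r6, r6, r3 → r6=24|(-6)=-6
LDR r3, [r4] → r3=M[112]=10
AND r6, r6, r3 → r6=(-6)&10=10
ADD r4, r4, #4 → r4=112+4=116
SUB r0, r0, #1 → r0=7-1=6
CMP r0, #4  (cmp 6,4)
BGT loop: taken
OR r6, r6, r3 → r6=10|10=10
LDR r3, [r4] → r3=M[116]=-4
AND r6, r6, r3 → r6=10&(-4)=8
ADD r4, r4, #4 → r4=116+4=120
SUB r0, r0, #1 → r0=6-1=5
CMP r0, #4  (cmp 5,4)
BGT loop: taken
OR r6, r6, r3 → r6=8|(-4)=-4
LDR r3, [r4] → r3=M[120]=19
AND r6, r6, r3 → r6=(-4)&19=16
ADD r4, r4, #4 → r4=120+4=124
SUB r0, r0, #1 → r0=5-1=4
CMP r0, #4  (cmp 4,4)
BGT loop: not taken
MUL r6, r6, #14 → r6=16*14=224
STR r6, [120] → M[120]=224
halt.

224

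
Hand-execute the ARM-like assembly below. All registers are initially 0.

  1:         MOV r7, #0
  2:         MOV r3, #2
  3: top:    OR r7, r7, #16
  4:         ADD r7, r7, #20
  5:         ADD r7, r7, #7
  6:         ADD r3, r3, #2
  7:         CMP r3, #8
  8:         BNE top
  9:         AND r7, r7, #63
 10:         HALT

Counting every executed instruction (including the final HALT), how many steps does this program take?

after MOV r7, #0: r7=0
after MOV r3, #2: r3=2
after OR r7, r7, #16: r7=0|16=16
after ADD r7, r7, #20: r7=16+20=36
after ADD r7, r7, #7: r7=36+7=43
after ADD r3, r3, #2: r3=2+2=4
CMP r3, #8  (cmp 4,8)
BNE top: taken
after OR r7, r7, #16: r7=43|16=59
after ADD r7, r7, #20: r7=59+20=79
after ADD r7, r7, #7: r7=79+7=86
after ADD r3, r3, #2: r3=4+2=6
CMP r3, #8  (cmp 6,8)
BNE top: taken
after OR r7, r7, #16: r7=86|16=86
after ADD r7, r7, #20: r7=86+20=106
after ADD r7, r7, #7: r7=106+7=113
after ADD r3, r3, #2: r3=6+2=8
CMP r3, #8  (cmp 8,8)
BNE top: not taken
after AND r7, r7, #63: r7=113&63=49
halt.
Total executed instructions: 22.

22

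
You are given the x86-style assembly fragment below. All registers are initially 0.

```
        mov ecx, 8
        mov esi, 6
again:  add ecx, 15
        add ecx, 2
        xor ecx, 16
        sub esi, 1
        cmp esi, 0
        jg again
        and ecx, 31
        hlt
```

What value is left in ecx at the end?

14

ecx=8
esi=6
ecx=8+15=23
ecx=23+2=25
ecx=25^16=9
esi=6-1=5
cmp esi, 0  (cmp 5,0)
jg again: taken
ecx=9+15=24
ecx=24+2=26
ecx=26^16=10
esi=5-1=4
cmp esi, 0  (cmp 4,0)
jg again: taken
ecx=10+15=25
ecx=25+2=27
ecx=27^16=11
esi=4-1=3
cmp esi, 0  (cmp 3,0)
jg again: taken
ecx=11+15=26
ecx=26+2=28
ecx=28^16=12
esi=3-1=2
cmp esi, 0  (cmp 2,0)
jg again: taken
ecx=12+15=27
ecx=27+2=29
ecx=29^16=13
esi=2-1=1
cmp esi, 0  (cmp 1,0)
jg again: taken
ecx=13+15=28
ecx=28+2=30
ecx=30^16=14
esi=1-1=0
cmp esi, 0  (cmp 0,0)
jg again: not taken
ecx=14&31=14
halt.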